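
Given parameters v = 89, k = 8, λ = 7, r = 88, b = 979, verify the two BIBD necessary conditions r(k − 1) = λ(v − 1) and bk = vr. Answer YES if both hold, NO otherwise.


Condition (i): r(k − 1) = 88·7 = 616; λ(v − 1) = 7·88 = 616. Match? YES.
Condition (ii): bk = 979·8 = 7832; vr = 89·88 = 7832. Match? YES.
Both conditions hold? YES.

YES


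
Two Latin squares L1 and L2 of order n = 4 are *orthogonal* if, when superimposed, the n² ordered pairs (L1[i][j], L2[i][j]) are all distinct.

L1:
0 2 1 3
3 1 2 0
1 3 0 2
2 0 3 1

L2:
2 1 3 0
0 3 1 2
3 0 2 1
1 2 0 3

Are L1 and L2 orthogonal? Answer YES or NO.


Form the n² = 16 superimposed pairs (L1[i][j], L2[i][j]), row by row (rows and columns indexed from 0):
row 0: (0,2) (2,1) (1,3) (3,0)
row 1: (3,0) (1,3) (2,1) (0,2)
row 2: (1,3) (3,0) (0,2) (2,1)
row 3: (2,1) (0,2) (3,0) (1,3)
Orthogonality requires all 16 pairs distinct.
But the pair (3,0) repeats: cell (0,3) has L1 = 3, L2 = 0, and cell (1,0) has L1 = 3, L2 = 0.
A repeated pair means some other pair never occurs (only 4 distinct pairs out of 16), so the squares are not orthogonal.
Conclusion: NO.

NO


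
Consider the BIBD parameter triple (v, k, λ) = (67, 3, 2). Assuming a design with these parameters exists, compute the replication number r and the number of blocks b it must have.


Any 2-(v, k, λ) BIBD satisfies two necessary conditions:
  (i)  Each point sits in r blocks, and counting incidences through any fixed point gives r(k − 1) = λ(v − 1), so r = λ(v − 1)/(k − 1).
  (ii) Total incidences bk = vr, so b = vr/k.
Step 1: r = λ(v − 1)/(k − 1) = 2·(67 − 1)/(3 − 1) = 2·66/2 = 132/2 = 66.
Step 2: b = vr/k = 67·66/3 = 4422/3 = 1474.
Check integrality: r = 66 ∈ Z ✓, b = 1474 ∈ Z ✓.
(These identities are necessary conditions: they determine r and b for any design with these parameters, but do not by themselves prove that one exists.)

r = 66, b = 1474.


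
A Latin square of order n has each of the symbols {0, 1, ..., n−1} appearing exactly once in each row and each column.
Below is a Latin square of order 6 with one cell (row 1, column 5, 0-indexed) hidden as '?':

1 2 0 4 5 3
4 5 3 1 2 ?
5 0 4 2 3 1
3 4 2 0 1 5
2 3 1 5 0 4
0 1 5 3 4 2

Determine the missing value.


Row 1 contains symbols [1, 2, 3, 4, 5] — missing [0].
Column 5 contains symbols [1, 2, 3, 4, 5] — missing [0].
The missing symbol must appear in both missing sets; intersection = [0].
Therefore the hidden value is 0.

Missing value = 0.


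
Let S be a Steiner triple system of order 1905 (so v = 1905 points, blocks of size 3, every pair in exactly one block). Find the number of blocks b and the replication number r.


An STS(v) is a 2-(v, 3, 1) BIBD: block size k = 3, λ = 1.
Replication: r(k − 1) = λ(v − 1) ⇒ r·2 = 1905 − 1 = 1904 ⇒ r = 952.
Block count: b = v(v − 1)/6 = 1905·1904/6 = 3627120/6 = 604520.

r = 952, b = 604520.


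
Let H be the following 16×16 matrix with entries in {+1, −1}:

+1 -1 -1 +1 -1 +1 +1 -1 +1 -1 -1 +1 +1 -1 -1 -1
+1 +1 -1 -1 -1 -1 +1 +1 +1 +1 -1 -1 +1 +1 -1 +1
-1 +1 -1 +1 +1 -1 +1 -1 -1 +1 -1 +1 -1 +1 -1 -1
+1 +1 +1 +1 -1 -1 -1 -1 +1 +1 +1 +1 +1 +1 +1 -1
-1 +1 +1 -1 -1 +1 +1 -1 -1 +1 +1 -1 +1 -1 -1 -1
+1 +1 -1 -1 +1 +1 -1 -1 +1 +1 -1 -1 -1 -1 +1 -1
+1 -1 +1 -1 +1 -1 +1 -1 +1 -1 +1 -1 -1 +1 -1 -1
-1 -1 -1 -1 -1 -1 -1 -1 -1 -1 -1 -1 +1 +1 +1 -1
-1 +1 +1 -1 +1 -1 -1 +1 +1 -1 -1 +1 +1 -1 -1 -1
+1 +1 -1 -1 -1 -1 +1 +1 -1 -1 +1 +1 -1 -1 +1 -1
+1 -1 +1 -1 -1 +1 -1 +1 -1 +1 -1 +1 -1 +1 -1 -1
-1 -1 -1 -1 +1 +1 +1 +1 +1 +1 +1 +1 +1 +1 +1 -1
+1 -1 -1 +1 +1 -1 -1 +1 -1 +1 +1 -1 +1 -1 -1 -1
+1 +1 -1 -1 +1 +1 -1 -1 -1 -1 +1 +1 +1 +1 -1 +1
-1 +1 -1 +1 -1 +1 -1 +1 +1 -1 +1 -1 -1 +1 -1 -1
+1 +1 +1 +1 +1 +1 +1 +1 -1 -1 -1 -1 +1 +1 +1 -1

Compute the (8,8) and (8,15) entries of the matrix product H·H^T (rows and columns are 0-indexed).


Row 8 of H: [-1, 1, 1, -1, 1, -1, -1, 1, 1, -1, -1, 1, 1, -1, -1, -1].
Row 15 of H: [1, 1, 1, 1, 1, 1, 1, 1, -1, -1, -1, -1, 1, 1, 1, -1].
(H·H^T)[8][8] = Σ_j H[8][j]·H[8][j] = (-1)² + (1)² + (1)² + (-1)² + (1)² + (-1)² + (-1)² + (1)² + (1)² + (-1)² + (-1)² + (1)² + (1)² + (-1)² + (-1)² + (-1)² = 1 + 1 + 1 + 1 + 1 + 1 + 1 + 1 + 1 + 1 + 1 + 1 + 1 + 1 + 1 + 1 = 16.
(H·H^T)[8][15] = Σ_j H[8][j]·H[15][j] = (-1)·(1) + (1)·(1) + (1)·(1) + (-1)·(1) + (1)·(1) + (-1)·(1) + (-1)·(1) + (1)·(1) + (1)·(-1) + (-1)·(-1) + (-1)·(-1) + (1)·(-1) + (1)·(1) + (-1)·(1) + (-1)·(1) + (-1)·(-1) = -1 + 1 + 1 + -1 + 1 + -1 + -1 + 1 + -1 + 1 + 1 + -1 + 1 + -1 + -1 + 1 = 0.
So rows 8 and 15 are orthogonal; the diagonal entry equals n = 16.

(8,8) entry = 16; (8,15) entry = 0.


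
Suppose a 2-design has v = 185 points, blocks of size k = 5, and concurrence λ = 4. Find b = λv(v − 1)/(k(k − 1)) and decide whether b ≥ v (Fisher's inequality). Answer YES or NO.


r = λ(v − 1)/(k − 1) = 4·184/4 = 184.
b = vr/k = 185·184/5 = 6808.
Fisher's inequality: b ≥ v ⇔ 6808 ≥ 185? YES.

YES


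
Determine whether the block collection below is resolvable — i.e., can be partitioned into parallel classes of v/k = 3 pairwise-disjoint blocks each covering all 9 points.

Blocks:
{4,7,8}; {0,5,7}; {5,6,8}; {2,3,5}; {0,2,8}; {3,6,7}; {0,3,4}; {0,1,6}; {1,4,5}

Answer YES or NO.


v = 9, block size k = 3, number of blocks = 9.
For resolvability, blocks must partition into parallel classes of size v/k = 3.
Total blocks must therefore be a multiple of 3: 9 = 3·3 + 0 ⇒ divisible ✓.
Consider block {0,5,7}. It intersects every other block in the collection, so no parallel class of size 3 can contain it.
Since every block must belong to some parallel class in a resolution, the collection cannot be partitioned into parallel classes.
Resolvable? NO.

NO


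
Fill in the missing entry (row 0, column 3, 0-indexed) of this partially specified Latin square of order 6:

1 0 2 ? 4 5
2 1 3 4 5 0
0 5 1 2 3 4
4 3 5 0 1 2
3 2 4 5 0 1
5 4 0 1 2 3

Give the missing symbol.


Row 0 contains symbols [0, 1, 2, 4, 5] — missing [3].
Column 3 contains symbols [0, 1, 2, 4, 5] — missing [3].
The missing symbol must appear in both missing sets; intersection = [3].
Therefore the hidden value is 3.

Missing value = 3.


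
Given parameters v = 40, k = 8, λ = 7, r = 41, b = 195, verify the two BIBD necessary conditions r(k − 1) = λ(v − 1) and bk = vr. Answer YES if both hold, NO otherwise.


Condition (i): r(k − 1) = 41·7 = 287; λ(v − 1) = 7·39 = 273. Match? NO.
Condition (ii): bk = 195·8 = 1560; vr = 40·41 = 1640. Match? NO.
Both conditions hold? NO.

NO


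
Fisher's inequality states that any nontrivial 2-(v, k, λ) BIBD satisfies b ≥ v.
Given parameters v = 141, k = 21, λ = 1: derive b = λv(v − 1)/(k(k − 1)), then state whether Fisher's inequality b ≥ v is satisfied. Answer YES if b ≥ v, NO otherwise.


r = λ(v − 1)/(k − 1) = 1·140/20 = 7.
b = vr/k = 141·7/21 = 47.
Fisher's inequality: b ≥ v ⇔ 47 ≥ 141? NO.

NO


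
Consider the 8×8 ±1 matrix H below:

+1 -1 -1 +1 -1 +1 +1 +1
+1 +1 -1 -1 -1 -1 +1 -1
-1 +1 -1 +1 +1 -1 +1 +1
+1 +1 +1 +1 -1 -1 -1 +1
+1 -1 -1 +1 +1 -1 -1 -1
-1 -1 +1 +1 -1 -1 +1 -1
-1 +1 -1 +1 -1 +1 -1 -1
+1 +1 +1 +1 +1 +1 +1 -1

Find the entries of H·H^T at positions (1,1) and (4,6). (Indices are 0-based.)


Row 1 of H: [1, 1, -1, -1, -1, -1, 1, -1].
Row 4 of H: [1, -1, -1, 1, 1, -1, -1, -1].
Row 6 of H: [-1, 1, -1, 1, -1, 1, -1, -1].
(H·H^T)[1][1] = Σ_j H[1][j]·H[1][j] = (1)² + (1)² + (-1)² + (-1)² + (-1)² + (-1)² + (1)² + (-1)² = 1 + 1 + 1 + 1 + 1 + 1 + 1 + 1 = 8.
(H·H^T)[4][6] = Σ_j H[4][j]·H[6][j] = (1)·(-1) + (-1)·(1) + (-1)·(-1) + (1)·(1) + (1)·(-1) + (-1)·(1) + (-1)·(-1) + (-1)·(-1) = -1 + -1 + 1 + 1 + -1 + -1 + 1 + 1 = 0.
So rows 4 and 6 are orthogonal; the diagonal entry equals n = 8.

(1,1) entry = 8; (4,6) entry = 0.


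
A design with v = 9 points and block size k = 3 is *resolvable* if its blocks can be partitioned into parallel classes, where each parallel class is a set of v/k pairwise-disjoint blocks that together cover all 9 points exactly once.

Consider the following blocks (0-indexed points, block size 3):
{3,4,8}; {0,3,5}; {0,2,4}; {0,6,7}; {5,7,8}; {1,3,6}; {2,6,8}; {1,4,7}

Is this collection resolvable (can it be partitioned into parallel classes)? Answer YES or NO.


v = 9, block size k = 3, number of blocks = 8.
For resolvability, blocks must partition into parallel classes of size v/k = 3.
Total blocks must therefore be a multiple of 3: 8 = 3·2 + 2 ⇒ not divisible ✗.
Resolvable? NO.

NO


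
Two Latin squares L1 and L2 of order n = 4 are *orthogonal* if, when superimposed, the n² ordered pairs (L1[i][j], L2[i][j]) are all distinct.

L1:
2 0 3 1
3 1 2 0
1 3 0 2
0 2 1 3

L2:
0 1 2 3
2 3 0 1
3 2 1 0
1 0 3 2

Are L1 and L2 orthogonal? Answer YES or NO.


Form the n² = 16 superimposed pairs (L1[i][j], L2[i][j]), row by row (rows and columns indexed from 0):
row 0: (2,0) (0,1) (3,2) (1,3)
row 1: (3,2) (1,3) (2,0) (0,1)
row 2: (1,3) (3,2) (0,1) (2,0)
row 3: (0,1) (2,0) (1,3) (3,2)
Orthogonality requires all 16 pairs distinct.
But the pair (3,2) repeats: cell (0,2) has L1 = 3, L2 = 2, and cell (1,0) has L1 = 3, L2 = 2.
A repeated pair means some other pair never occurs (only 4 distinct pairs out of 16), so the squares are not orthogonal.
Conclusion: NO.

NO


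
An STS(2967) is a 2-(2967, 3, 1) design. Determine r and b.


An STS(v) is a 2-(v, 3, 1) BIBD: block size k = 3, λ = 1.
Replication: r(k − 1) = λ(v − 1) ⇒ r·2 = 2967 − 1 = 2966 ⇒ r = 1483.
Block count: bk = vr ⇒ b·3 = 2967·1483 = 4400061 ⇒ b = 1466687.

r = 1483, b = 1466687.


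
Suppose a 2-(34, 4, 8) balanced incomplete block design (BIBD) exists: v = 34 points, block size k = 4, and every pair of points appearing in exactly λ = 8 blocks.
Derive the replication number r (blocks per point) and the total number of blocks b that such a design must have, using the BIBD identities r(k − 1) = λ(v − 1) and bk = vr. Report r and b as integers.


Any 2-(v, k, λ) BIBD satisfies two necessary conditions:
  (i)  Each point sits in r blocks, and counting incidences through any fixed point gives r(k − 1) = λ(v − 1), so r = λ(v − 1)/(k − 1).
  (ii) Total incidences bk = vr, so b = vr/k.
Step 1: r = λ(v − 1)/(k − 1) = 8·(34 − 1)/(4 − 1) = 8·33/3 = 264/3 = 88.
Step 2: b = vr/k = 34·88/4 = 2992/4 = 748.
Check integrality: r = 88 ∈ Z ✓, b = 748 ∈ Z ✓.
(These identities are necessary conditions: they determine r and b for any design with these parameters, but do not by themselves prove that one exists.)

r = 88, b = 748.


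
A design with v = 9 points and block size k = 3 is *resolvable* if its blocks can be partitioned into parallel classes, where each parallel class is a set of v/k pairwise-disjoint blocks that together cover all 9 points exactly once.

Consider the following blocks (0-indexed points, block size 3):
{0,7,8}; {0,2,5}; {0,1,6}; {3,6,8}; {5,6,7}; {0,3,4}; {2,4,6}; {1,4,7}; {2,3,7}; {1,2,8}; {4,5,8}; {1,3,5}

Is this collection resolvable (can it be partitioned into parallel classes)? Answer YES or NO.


v = 9, block size k = 3, number of blocks = 12.
For resolvability, blocks must partition into parallel classes of size v/k = 3.
Total blocks must therefore be a multiple of 3: 12 = 3·4 + 0 ⇒ divisible ✓.
Greedy packing gives 4 candidate class(es). Each should be a full parallel class (size 3, covers all 9 points).
  Class 1 (3 blocks): {0,7,8}; {2,4,6}; {1,3,5}. Points covered: [0, 1, 2, 3, 4, 5, 6, 7, 8].
  Class 2 (3 blocks): {0,2,5}; {3,6,8}; {1,4,7}. Points covered: [0, 1, 2, 3, 4, 5, 6, 7, 8].
  Class 3 (3 blocks): {0,1,6}; {2,3,7}; {4,5,8}. Points covered: [0, 1, 2, 3, 4, 5, 6, 7, 8].
  Class 4 (3 blocks): {5,6,7}; {0,3,4}; {1,2,8}. Points covered: [0, 1, 2, 3, 4, 5, 6, 7, 8].
All classes full (size 3)? YES. All classes cover every point? YES.
Resolvable? YES.

YES


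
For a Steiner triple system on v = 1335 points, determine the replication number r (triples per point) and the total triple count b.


An STS(v) is a 2-(v, 3, 1) BIBD: block size k = 3, λ = 1.
Replication: r(k − 1) = λ(v − 1) ⇒ r·2 = 1335 − 1 = 1334 ⇒ r = 667.
Block count: bk = vr ⇒ b·3 = 1335·667 = 890445 ⇒ b = 296815.

r = 667, b = 296815.


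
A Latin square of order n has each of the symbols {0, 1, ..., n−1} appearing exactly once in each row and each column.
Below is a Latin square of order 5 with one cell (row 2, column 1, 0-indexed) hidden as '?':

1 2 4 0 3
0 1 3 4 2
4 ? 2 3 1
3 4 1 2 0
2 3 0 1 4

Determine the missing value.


Row 2 contains symbols [1, 2, 3, 4] — missing [0].
Column 1 contains symbols [1, 2, 3, 4] — missing [0].
The missing symbol must appear in both missing sets; intersection = [0].
Therefore the hidden value is 0.

Missing value = 0.


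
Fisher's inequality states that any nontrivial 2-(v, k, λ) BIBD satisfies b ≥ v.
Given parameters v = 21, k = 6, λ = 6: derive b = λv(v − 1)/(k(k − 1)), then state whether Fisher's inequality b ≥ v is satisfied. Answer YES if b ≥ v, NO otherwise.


b = λv(v − 1)/(k(k − 1)) = 6·21·20/(6·5) = 2520/30 = 84.
Compare with v = 21: b ≥ v, so Fisher's inequality holds.

YES


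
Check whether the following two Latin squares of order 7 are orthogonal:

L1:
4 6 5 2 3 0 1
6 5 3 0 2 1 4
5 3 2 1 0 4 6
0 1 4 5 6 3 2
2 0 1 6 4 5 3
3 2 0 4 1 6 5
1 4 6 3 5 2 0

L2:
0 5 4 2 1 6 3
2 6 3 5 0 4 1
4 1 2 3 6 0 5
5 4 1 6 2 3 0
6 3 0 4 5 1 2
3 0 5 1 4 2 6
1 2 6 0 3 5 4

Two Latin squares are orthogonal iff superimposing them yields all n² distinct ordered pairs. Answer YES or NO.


Form the n² = 49 superimposed pairs (L1[i][j], L2[i][j]), row by row (rows and columns indexed from 0):
row 0: (4,0) (6,5) (5,4) (2,2) (3,1) (0,6) (1,3)
row 1: (6,2) (5,6) (3,3) (0,5) (2,0) (1,4) (4,1)
row 2: (5,4) (3,1) (2,2) (1,3) (0,6) (4,0) (6,5)
row 3: (0,5) (1,4) (4,1) (5,6) (6,2) (3,3) (2,0)
row 4: (2,6) (0,3) (1,0) (6,4) (4,5) (5,1) (3,2)
row 5: (3,3) (2,0) (0,5) (4,1) (1,4) (6,2) (5,6)
row 6: (1,1) (4,2) (6,6) (3,0) (5,3) (2,5) (0,4)
Orthogonality requires all 49 pairs distinct.
But the pair (5,4) repeats: cell (0,2) has L1 = 5, L2 = 4, and cell (2,0) has L1 = 5, L2 = 4.
A repeated pair means some other pair never occurs (only 28 distinct pairs out of 49), so the squares are not orthogonal.
Conclusion: NO.

NO


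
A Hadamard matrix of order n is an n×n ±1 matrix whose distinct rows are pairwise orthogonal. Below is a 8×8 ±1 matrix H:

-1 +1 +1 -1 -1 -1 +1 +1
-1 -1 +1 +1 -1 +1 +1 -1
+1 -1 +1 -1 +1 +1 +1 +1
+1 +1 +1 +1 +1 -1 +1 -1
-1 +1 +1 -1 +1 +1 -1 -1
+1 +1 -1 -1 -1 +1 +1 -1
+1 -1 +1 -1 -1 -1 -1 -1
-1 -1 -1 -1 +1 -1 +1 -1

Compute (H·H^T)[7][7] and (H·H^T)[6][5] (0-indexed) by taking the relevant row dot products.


Row 5 of H: [1, 1, -1, -1, -1, 1, 1, -1].
Row 6 of H: [1, -1, 1, -1, -1, -1, -1, -1].
Row 7 of H: [-1, -1, -1, -1, 1, -1, 1, -1].
(H·H^T)[7][7] = Σ_j H[7][j]·H[7][j] = (-1)² + (-1)² + (-1)² + (-1)² + (1)² + (-1)² + (1)² + (-1)² = 1 + 1 + 1 + 1 + 1 + 1 + 1 + 1 = 8.
(H·H^T)[6][5] = Σ_j H[6][j]·H[5][j] = (1)·(1) + (-1)·(1) + (1)·(-1) + (-1)·(-1) + (-1)·(-1) + (-1)·(1) + (-1)·(1) + (-1)·(-1) = 1 + -1 + -1 + 1 + 1 + -1 + -1 + 1 = 0.
So rows 6 and 5 are orthogonal; the diagonal entry equals n = 8.

(7,7) entry = 8; (6,5) entry = 0.


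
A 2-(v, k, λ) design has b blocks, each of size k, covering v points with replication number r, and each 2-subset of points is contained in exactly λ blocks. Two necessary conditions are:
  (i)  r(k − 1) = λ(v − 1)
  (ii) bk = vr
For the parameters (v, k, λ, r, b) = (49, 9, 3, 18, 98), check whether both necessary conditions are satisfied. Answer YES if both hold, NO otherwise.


Condition (i): r(k − 1) = 18·8 = 144; λ(v − 1) = 3·48 = 144. Match? YES.
Condition (ii): bk = 98·9 = 882; vr = 49·18 = 882. Match? YES.
Both conditions hold? YES.

YES


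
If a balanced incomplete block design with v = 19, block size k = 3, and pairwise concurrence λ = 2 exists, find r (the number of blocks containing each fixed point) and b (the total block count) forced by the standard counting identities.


Any 2-(v, k, λ) BIBD satisfies two necessary conditions:
  (i)  Each point sits in r blocks, and counting incidences through any fixed point gives r(k − 1) = λ(v − 1), so r = λ(v − 1)/(k − 1).
  (ii) Total incidences bk = vr, so b = vr/k.
Step 1: r = λ(v − 1)/(k − 1) = 2·(19 − 1)/(3 − 1) = 2·18/2 = 36/2 = 18.
Step 2: b = vr/k = 19·18/3 = 342/3 = 114.
Check integrality: r = 18 ∈ Z ✓, b = 114 ∈ Z ✓.
(These identities are necessary conditions: they determine r and b for any design with these parameters, but do not by themselves prove that one exists.)

r = 18, b = 114.


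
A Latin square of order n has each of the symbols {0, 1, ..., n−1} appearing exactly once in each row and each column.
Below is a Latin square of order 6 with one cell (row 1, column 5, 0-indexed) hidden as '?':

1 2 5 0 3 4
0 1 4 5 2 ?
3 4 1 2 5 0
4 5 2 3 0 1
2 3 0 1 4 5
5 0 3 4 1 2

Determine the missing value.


Row 1 contains symbols [0, 1, 2, 4, 5] — missing [3].
Column 5 contains symbols [0, 1, 2, 4, 5] — missing [3].
The missing symbol must appear in both missing sets; intersection = [3].
Therefore the hidden value is 3.

Missing value = 3.


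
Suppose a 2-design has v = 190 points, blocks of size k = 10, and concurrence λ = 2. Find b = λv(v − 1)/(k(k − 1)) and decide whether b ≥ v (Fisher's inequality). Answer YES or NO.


r = λ(v − 1)/(k − 1) = 2·189/9 = 42.
b = vr/k = 190·42/10 = 798.
Fisher's inequality: b ≥ v ⇔ 798 ≥ 190? YES.

YES


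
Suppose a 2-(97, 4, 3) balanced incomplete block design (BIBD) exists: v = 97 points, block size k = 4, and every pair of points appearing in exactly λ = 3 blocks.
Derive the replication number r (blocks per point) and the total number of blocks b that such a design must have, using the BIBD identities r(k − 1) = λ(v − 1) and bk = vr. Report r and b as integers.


Any 2-(v, k, λ) BIBD satisfies two necessary conditions:
  (i)  Each point sits in r blocks, and counting incidences through any fixed point gives r(k − 1) = λ(v − 1), so r = λ(v − 1)/(k − 1).
  (ii) Total incidences bk = vr, so b = vr/k.
Step 1: r = λ(v − 1)/(k − 1) = 3·(97 − 1)/(4 − 1) = 3·96/3 = 288/3 = 96.
Step 2: b = vr/k = 97·96/4 = 9312/4 = 2328.
Check integrality: r = 96 ∈ Z ✓, b = 2328 ∈ Z ✓.
(These identities are necessary conditions: they determine r and b for any design with these parameters, but do not by themselves prove that one exists.)

r = 96, b = 2328.


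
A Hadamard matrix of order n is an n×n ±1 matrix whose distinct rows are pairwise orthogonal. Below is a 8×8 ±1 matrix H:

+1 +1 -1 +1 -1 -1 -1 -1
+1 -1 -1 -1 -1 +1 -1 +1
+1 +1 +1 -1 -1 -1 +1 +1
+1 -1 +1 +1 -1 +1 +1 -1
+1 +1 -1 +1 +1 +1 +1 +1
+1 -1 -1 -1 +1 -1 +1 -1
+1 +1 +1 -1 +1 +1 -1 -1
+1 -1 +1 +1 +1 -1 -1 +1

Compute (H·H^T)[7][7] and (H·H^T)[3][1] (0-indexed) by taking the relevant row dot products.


Row 1 of H: [1, -1, -1, -1, -1, 1, -1, 1].
Row 3 of H: [1, -1, 1, 1, -1, 1, 1, -1].
Row 7 of H: [1, -1, 1, 1, 1, -1, -1, 1].
(H·H^T)[7][7] = Σ_j H[7][j]·H[7][j] = (1)² + (-1)² + (1)² + (1)² + (1)² + (-1)² + (-1)² + (1)² = 1 + 1 + 1 + 1 + 1 + 1 + 1 + 1 = 8.
(H·H^T)[3][1] = Σ_j H[3][j]·H[1][j] = (1)·(1) + (-1)·(-1) + (1)·(-1) + (1)·(-1) + (-1)·(-1) + (1)·(1) + (1)·(-1) + (-1)·(1) = 1 + 1 + -1 + -1 + 1 + 1 + -1 + -1 = 0.
So rows 3 and 1 are orthogonal; the diagonal entry equals n = 8.

(7,7) entry = 8; (3,1) entry = 0.


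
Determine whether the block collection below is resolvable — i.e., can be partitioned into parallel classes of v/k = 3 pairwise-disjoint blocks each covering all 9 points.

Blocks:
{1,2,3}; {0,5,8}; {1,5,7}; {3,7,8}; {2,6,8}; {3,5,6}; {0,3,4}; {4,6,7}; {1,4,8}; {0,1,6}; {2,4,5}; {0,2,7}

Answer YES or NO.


v = 9, block size k = 3, number of blocks = 12.
For resolvability, blocks must partition into parallel classes of size v/k = 3.
Total blocks must therefore be a multiple of 3: 12 = 3·4 + 0 ⇒ divisible ✓.
Greedy packing gives 4 candidate class(es). Each should be a full parallel class (size 3, covers all 9 points).
  Class 1 (3 blocks): {1,2,3}; {0,5,8}; {4,6,7}. Points covered: [0, 1, 2, 3, 4, 5, 6, 7, 8].
  Class 2 (3 blocks): {1,5,7}; {2,6,8}; {0,3,4}. Points covered: [0, 1, 2, 3, 4, 5, 6, 7, 8].
  Class 3 (3 blocks): {3,7,8}; {0,1,6}; {2,4,5}. Points covered: [0, 1, 2, 3, 4, 5, 6, 7, 8].
  Class 4 (3 blocks): {3,5,6}; {1,4,8}; {0,2,7}. Points covered: [0, 1, 2, 3, 4, 5, 6, 7, 8].
All classes full (size 3)? YES. All classes cover every point? YES.
Resolvable? YES.

YES


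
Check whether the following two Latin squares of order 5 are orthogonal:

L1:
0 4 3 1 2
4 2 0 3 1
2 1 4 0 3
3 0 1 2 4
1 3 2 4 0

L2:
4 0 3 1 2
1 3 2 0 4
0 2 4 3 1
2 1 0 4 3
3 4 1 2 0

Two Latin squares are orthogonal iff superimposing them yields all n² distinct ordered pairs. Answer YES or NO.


Form the n² = 25 superimposed pairs (L1[i][j], L2[i][j]), row by row (rows and columns indexed from 0):
row 0: (0,4) (4,0) (3,3) (1,1) (2,2)
row 1: (4,1) (2,3) (0,2) (3,0) (1,4)
row 2: (2,0) (1,2) (4,4) (0,3) (3,1)
row 3: (3,2) (0,1) (1,0) (2,4) (4,3)
row 4: (1,3) (3,4) (2,1) (4,2) (0,0)
Orthogonality requires all 25 pairs distinct.
Check by first coordinate: for each symbol s of L1, list the L2 entries in the n cells where L1 = s; they must all differ.
  L1 = 0: L2 entries (in reading order) 4, 2, 3, 1, 0 — all 5 distinct ✓
  L1 = 1: L2 entries (in reading order) 1, 4, 2, 0, 3 — all 5 distinct ✓
  L1 = 2: L2 entries (in reading order) 2, 3, 0, 4, 1 — all 5 distinct ✓
  L1 = 3: L2 entries (in reading order) 3, 0, 1, 2, 4 — all 5 distinct ✓
  L1 = 4: L2 entries (in reading order) 0, 1, 4, 3, 2 — all 5 distinct ✓
Every symbol of L1 meets every symbol of L2 exactly once, so all 25 pairs are distinct (25 of 25).
Conclusion: YES.

YES


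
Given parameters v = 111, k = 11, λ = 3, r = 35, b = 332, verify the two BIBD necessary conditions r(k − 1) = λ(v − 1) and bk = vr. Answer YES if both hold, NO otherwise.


Condition (i): r(k − 1) = 35·10 = 350; λ(v − 1) = 3·110 = 330. Match? NO.
Condition (ii): bk = 332·11 = 3652; vr = 111·35 = 3885. Match? NO.
Both conditions hold? NO.

NO


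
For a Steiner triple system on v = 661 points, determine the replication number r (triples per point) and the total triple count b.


An STS(v) is a 2-(v, 3, 1) BIBD: block size k = 3, λ = 1.
Replication: r(k − 1) = λ(v − 1) ⇒ r·2 = 661 − 1 = 660 ⇒ r = 330.
Block count: b = v(v − 1)/6 = 661·660/6 = 436260/6 = 72710.

r = 330, b = 72710.


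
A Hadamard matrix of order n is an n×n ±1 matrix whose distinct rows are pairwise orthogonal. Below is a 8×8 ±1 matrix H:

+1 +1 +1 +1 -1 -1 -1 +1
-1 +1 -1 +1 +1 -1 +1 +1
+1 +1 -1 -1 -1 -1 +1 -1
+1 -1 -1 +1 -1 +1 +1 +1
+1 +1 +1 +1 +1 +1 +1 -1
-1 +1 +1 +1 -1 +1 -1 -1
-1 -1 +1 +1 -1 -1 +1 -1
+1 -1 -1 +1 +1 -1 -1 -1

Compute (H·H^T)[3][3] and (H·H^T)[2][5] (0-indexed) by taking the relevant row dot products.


Row 2 of H: [1, 1, -1, -1, -1, -1, 1, -1].
Row 3 of H: [1, -1, -1, 1, -1, 1, 1, 1].
Row 5 of H: [-1, 1, 1, 1, -1, 1, -1, -1].
(H·H^T)[3][3] = Σ_j H[3][j]·H[3][j] = (1)² + (-1)² + (-1)² + (1)² + (-1)² + (1)² + (1)² + (1)² = 1 + 1 + 1 + 1 + 1 + 1 + 1 + 1 = 8.
(H·H^T)[2][5] = Σ_j H[2][j]·H[5][j] = (1)·(-1) + (1)·(1) + (-1)·(1) + (-1)·(1) + (-1)·(-1) + (-1)·(1) + (1)·(-1) + (-1)·(-1) = -1 + 1 + -1 + -1 + 1 + -1 + -1 + 1 = -2.
Rows 2 and 5 are not orthogonal (dot product = -2 ≠ 0), so H is not a Hadamard matrix.

(3,3) entry = 8; (2,5) entry = -2.


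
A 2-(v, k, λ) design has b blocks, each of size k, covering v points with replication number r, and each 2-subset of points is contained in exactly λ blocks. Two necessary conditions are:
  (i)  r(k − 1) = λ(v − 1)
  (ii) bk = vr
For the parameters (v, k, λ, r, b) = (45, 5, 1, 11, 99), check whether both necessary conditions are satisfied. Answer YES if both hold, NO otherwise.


Condition (i): r(k − 1) = 11·4 = 44; λ(v − 1) = 1·44 = 44. Match? YES.
Condition (ii): bk = 99·5 = 495; vr = 45·11 = 495. Match? YES.
Both conditions hold? YES.

YES


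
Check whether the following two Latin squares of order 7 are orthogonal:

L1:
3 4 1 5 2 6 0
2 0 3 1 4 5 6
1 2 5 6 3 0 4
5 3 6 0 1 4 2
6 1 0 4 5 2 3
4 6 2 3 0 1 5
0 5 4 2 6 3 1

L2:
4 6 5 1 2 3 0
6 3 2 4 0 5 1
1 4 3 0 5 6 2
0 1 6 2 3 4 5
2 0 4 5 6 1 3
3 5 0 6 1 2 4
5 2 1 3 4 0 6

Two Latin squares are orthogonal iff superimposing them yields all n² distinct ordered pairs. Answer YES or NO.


Form the n² = 49 superimposed pairs (L1[i][j], L2[i][j]), row by row (rows and columns indexed from 0):
row 0: (3,4) (4,6) (1,5) (5,1) (2,2) (6,3) (0,0)
row 1: (2,6) (0,3) (3,2) (1,4) (4,0) (5,5) (6,1)
row 2: (1,1) (2,4) (5,3) (6,0) (3,5) (0,6) (4,2)
row 3: (5,0) (3,1) (6,6) (0,2) (1,3) (4,4) (2,5)
row 4: (6,2) (1,0) (0,4) (4,5) (5,6) (2,1) (3,3)
row 5: (4,3) (6,5) (2,0) (3,6) (0,1) (1,2) (5,4)
row 6: (0,5) (5,2) (4,1) (2,3) (6,4) (3,0) (1,6)
Orthogonality requires all 49 pairs distinct.
Check by first coordinate: for each symbol s of L1, list the L2 entries in the n cells where L1 = s; they must all differ.
  L1 = 0: L2 entries (in reading order) 0, 3, 6, 2, 4, 1, 5 — all 7 distinct ✓
  L1 = 1: L2 entries (in reading order) 5, 4, 1, 3, 0, 2, 6 — all 7 distinct ✓
  L1 = 2: L2 entries (in reading order) 2, 6, 4, 5, 1, 0, 3 — all 7 distinct ✓
  L1 = 3: L2 entries (in reading order) 4, 2, 5, 1, 3, 6, 0 — all 7 distinct ✓
  L1 = 4: L2 entries (in reading order) 6, 0, 2, 4, 5, 3, 1 — all 7 distinct ✓
  L1 = 5: L2 entries (in reading order) 1, 5, 3, 0, 6, 4, 2 — all 7 distinct ✓
  L1 = 6: L2 entries (in reading order) 3, 1, 0, 6, 2, 5, 4 — all 7 distinct ✓
Every symbol of L1 meets every symbol of L2 exactly once, so all 49 pairs are distinct (49 of 49).
Conclusion: YES.

YES


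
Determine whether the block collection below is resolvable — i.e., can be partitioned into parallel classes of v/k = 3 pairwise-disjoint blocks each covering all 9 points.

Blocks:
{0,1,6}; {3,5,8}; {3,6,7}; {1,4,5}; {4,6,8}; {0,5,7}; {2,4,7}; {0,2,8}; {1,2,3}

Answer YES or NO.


v = 9, block size k = 3, number of blocks = 9.
For resolvability, blocks must partition into parallel classes of size v/k = 3.
Total blocks must therefore be a multiple of 3: 9 = 3·3 + 0 ⇒ divisible ✓.
Greedy packing gives 3 candidate class(es). Each should be a full parallel class (size 3, covers all 9 points).
  Class 1 (3 blocks): {0,1,6}; {3,5,8}; {2,4,7}. Points covered: [0, 1, 2, 3, 4, 5, 6, 7, 8].
  Class 2 (3 blocks): {3,6,7}; {1,4,5}; {0,2,8}. Points covered: [0, 1, 2, 3, 4, 5, 6, 7, 8].
  Class 3 (3 blocks): {4,6,8}; {0,5,7}; {1,2,3}. Points covered: [0, 1, 2, 3, 4, 5, 6, 7, 8].
All classes full (size 3)? YES. All classes cover every point? YES.
Resolvable? YES.

YES


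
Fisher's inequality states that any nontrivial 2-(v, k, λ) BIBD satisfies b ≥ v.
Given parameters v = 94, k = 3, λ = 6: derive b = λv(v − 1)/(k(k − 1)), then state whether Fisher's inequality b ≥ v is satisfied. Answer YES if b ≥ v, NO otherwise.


r = λ(v − 1)/(k − 1) = 6·93/2 = 279.
b = vr/k = 94·279/3 = 8742.
Fisher's inequality: b ≥ v ⇔ 8742 ≥ 94? YES.

YES


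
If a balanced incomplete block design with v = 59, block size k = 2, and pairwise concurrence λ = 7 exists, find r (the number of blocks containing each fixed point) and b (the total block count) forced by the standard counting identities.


Any 2-(v, k, λ) BIBD satisfies two necessary conditions:
  (i)  Each point sits in r blocks, and counting incidences through any fixed point gives r(k − 1) = λ(v − 1), so r = λ(v − 1)/(k − 1).
  (ii) Total incidences bk = vr, so b = vr/k.
Step 1: r = λ(v − 1)/(k − 1) = 7·(59 − 1)/(2 − 1) = 7·58/1 = 406/1 = 406.
Step 2: b = vr/k = 59·406/2 = 23954/2 = 11977.
Check integrality: r = 406 ∈ Z ✓, b = 11977 ∈ Z ✓.
(These identities are necessary conditions: they determine r and b for any design with these parameters, but do not by themselves prove that one exists.)

r = 406, b = 11977.


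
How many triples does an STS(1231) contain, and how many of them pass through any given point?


An STS(v) is a 2-(v, 3, 1) BIBD: block size k = 3, λ = 1.
Replication: r(k − 1) = λ(v − 1) ⇒ r·2 = 1231 − 1 = 1230 ⇒ r = 615.
Block count: b = v(v − 1)/6 = 1231·1230/6 = 1514130/6 = 252355.

r = 615, b = 252355.


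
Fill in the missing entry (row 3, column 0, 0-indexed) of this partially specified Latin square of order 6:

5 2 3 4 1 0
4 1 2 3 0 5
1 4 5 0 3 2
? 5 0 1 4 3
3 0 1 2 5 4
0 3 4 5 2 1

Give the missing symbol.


Row 3 contains symbols [0, 1, 3, 4, 5] — missing [2].
Column 0 contains symbols [0, 1, 3, 4, 5] — missing [2].
The missing symbol must appear in both missing sets; intersection = [2].
Therefore the hidden value is 2.

Missing value = 2.


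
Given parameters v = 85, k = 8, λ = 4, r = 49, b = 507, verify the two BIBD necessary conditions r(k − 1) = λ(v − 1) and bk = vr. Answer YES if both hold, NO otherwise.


Condition (i): r(k − 1) = 49·7 = 343; λ(v − 1) = 4·84 = 336. Match? NO.
Condition (ii): bk = 507·8 = 4056; vr = 85·49 = 4165. Match? NO.
Both conditions hold? NO.

NO


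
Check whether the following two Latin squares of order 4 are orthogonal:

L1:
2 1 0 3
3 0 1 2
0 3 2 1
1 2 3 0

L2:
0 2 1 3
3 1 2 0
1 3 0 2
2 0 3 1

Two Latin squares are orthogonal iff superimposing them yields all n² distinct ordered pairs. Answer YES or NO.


Form the n² = 16 superimposed pairs (L1[i][j], L2[i][j]), row by row (rows and columns indexed from 0):
row 0: (2,0) (1,2) (0,1) (3,3)
row 1: (3,3) (0,1) (1,2) (2,0)
row 2: (0,1) (3,3) (2,0) (1,2)
row 3: (1,2) (2,0) (3,3) (0,1)
Orthogonality requires all 16 pairs distinct.
But the pair (3,3) repeats: cell (0,3) has L1 = 3, L2 = 3, and cell (1,0) has L1 = 3, L2 = 3.
A repeated pair means some other pair never occurs (only 4 distinct pairs out of 16), so the squares are not orthogonal.
Conclusion: NO.

NO


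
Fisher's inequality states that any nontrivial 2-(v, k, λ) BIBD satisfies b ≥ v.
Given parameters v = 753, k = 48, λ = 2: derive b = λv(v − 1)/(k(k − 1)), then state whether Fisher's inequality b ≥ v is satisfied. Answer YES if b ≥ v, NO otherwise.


r = λ(v − 1)/(k − 1) = 2·752/47 = 32.
b = vr/k = 753·32/48 = 502.
Fisher's inequality: b ≥ v ⇔ 502 ≥ 753? NO.

NO


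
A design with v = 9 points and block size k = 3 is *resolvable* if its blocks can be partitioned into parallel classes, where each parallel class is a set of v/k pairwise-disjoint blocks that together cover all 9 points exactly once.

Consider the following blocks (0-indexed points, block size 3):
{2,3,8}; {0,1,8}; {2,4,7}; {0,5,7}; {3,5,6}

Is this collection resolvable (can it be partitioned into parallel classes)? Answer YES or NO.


v = 9, block size k = 3, number of blocks = 5.
For resolvability, blocks must partition into parallel classes of size v/k = 3.
Total blocks must therefore be a multiple of 3: 5 = 3·1 + 2 ⇒ not divisible ✗.
Resolvable? NO.

NO


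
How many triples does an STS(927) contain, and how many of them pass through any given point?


An STS(v) is a 2-(v, 3, 1) BIBD: block size k = 3, λ = 1.
Replication: r(k − 1) = λ(v − 1) ⇒ r·2 = 927 − 1 = 926 ⇒ r = 463.
Block count: b = v(v − 1)/6 = 927·926/6 = 858402/6 = 143067.

r = 463, b = 143067.


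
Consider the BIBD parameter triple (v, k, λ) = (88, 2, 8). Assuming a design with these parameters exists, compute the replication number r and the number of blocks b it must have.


Any 2-(v, k, λ) BIBD satisfies two necessary conditions:
  (i)  Each point sits in r blocks, and counting incidences through any fixed point gives r(k − 1) = λ(v − 1), so r = λ(v − 1)/(k − 1).
  (ii) Total incidences bk = vr, so b = vr/k.
Step 1: r = λ(v − 1)/(k − 1) = 8·(88 − 1)/(2 − 1) = 8·87/1 = 696/1 = 696.
Step 2: b = vr/k = 88·696/2 = 61248/2 = 30624.
Check integrality: r = 696 ∈ Z ✓, b = 30624 ∈ Z ✓.
(These identities are necessary conditions: they determine r and b for any design with these parameters, but do not by themselves prove that one exists.)

r = 696, b = 30624.


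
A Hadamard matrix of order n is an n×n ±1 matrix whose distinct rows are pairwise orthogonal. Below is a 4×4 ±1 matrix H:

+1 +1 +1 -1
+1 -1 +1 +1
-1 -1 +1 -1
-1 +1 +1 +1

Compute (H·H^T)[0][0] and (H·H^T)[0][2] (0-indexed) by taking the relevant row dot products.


Row 0 of H: [1, 1, 1, -1].
Row 2 of H: [-1, -1, 1, -1].
(H·H^T)[0][0] = Σ_j H[0][j]·H[0][j] = (1)² + (1)² + (1)² + (-1)² = 1 + 1 + 1 + 1 = 4.
(H·H^T)[0][2] = Σ_j H[0][j]·H[2][j] = (1)·(-1) + (1)·(-1) + (1)·(1) + (-1)·(-1) = -1 + -1 + 1 + 1 = 0.
So rows 0 and 2 are orthogonal; the diagonal entry equals n = 4.

(0,0) entry = 4; (0,2) entry = 0.


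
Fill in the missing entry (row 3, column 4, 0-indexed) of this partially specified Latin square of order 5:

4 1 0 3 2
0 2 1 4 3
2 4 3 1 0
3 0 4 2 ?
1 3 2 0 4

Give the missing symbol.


Row 3 contains symbols [0, 2, 3, 4] — missing [1].
Column 4 contains symbols [0, 2, 3, 4] — missing [1].
The missing symbol must appear in both missing sets; intersection = [1].
Therefore the hidden value is 1.

Missing value = 1.


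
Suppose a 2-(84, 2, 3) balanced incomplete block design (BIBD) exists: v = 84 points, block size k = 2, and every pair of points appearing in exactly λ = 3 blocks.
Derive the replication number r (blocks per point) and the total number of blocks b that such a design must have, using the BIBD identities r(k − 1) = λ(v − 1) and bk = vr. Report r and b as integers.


Any 2-(v, k, λ) BIBD satisfies two necessary conditions:
  (i)  Each point sits in r blocks, and counting incidences through any fixed point gives r(k − 1) = λ(v − 1), so r = λ(v − 1)/(k − 1).
  (ii) Total incidences bk = vr, so b = vr/k.
Step 1: r = λ(v − 1)/(k − 1) = 3·(84 − 1)/(2 − 1) = 3·83/1 = 249/1 = 249.
Step 2: b = vr/k = 84·249/2 = 20916/2 = 10458.
Check integrality: r = 249 ∈ Z ✓, b = 10458 ∈ Z ✓.
(These identities are necessary conditions: they determine r and b for any design with these parameters, but do not by themselves prove that one exists.)

r = 249, b = 10458.


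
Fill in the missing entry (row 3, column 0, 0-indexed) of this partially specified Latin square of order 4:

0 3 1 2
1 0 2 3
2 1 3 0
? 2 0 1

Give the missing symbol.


Row 3 contains symbols [0, 1, 2] — missing [3].
Column 0 contains symbols [0, 1, 2] — missing [3].
The missing symbol must appear in both missing sets; intersection = [3].
Therefore the hidden value is 3.

Missing value = 3.


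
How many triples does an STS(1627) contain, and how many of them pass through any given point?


An STS(v) is a 2-(v, 3, 1) BIBD: block size k = 3, λ = 1.
Replication: r(k − 1) = λ(v − 1) ⇒ r·2 = 1627 − 1 = 1626 ⇒ r = 813.
Block count: b = v(v − 1)/6 = 1627·1626/6 = 2645502/6 = 440917.

r = 813, b = 440917.


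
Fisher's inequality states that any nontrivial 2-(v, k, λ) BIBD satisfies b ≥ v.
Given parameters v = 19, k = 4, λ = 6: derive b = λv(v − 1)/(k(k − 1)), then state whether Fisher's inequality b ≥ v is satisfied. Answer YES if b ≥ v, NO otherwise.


r = λ(v − 1)/(k − 1) = 6·18/3 = 36.
b = vr/k = 19·36/4 = 171.
Fisher's inequality: b ≥ v ⇔ 171 ≥ 19? YES.

YES


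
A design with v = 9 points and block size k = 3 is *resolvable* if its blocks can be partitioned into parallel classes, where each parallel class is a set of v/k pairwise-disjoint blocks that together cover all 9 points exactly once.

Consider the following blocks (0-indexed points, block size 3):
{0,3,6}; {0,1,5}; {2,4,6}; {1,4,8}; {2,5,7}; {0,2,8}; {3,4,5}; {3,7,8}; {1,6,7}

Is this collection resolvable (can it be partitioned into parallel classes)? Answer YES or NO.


v = 9, block size k = 3, number of blocks = 9.
For resolvability, blocks must partition into parallel classes of size v/k = 3.
Total blocks must therefore be a multiple of 3: 9 = 3·3 + 0 ⇒ divisible ✓.
Greedy packing gives 3 candidate class(es). Each should be a full parallel class (size 3, covers all 9 points).
  Class 1 (3 blocks): {0,3,6}; {1,4,8}; {2,5,7}. Points covered: [0, 1, 2, 3, 4, 5, 6, 7, 8].
  Class 2 (3 blocks): {0,1,5}; {2,4,6}; {3,7,8}. Points covered: [0, 1, 2, 3, 4, 5, 6, 7, 8].
  Class 3 (3 blocks): {0,2,8}; {3,4,5}; {1,6,7}. Points covered: [0, 1, 2, 3, 4, 5, 6, 7, 8].
All classes full (size 3)? YES. All classes cover every point? YES.
Resolvable? YES.

YES


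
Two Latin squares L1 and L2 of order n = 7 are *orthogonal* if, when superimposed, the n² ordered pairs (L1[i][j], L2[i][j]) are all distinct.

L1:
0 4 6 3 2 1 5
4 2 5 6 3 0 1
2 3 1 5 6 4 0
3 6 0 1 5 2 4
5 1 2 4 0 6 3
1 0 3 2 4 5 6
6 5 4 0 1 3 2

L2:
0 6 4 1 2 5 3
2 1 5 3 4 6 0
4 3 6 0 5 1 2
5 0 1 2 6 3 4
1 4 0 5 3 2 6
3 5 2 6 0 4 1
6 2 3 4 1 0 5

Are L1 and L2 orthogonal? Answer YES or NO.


Form the n² = 49 superimposed pairs (L1[i][j], L2[i][j]), row by row (rows and columns indexed from 0):
row 0: (0,0) (4,6) (6,4) (3,1) (2,2) (1,5) (5,3)
row 1: (4,2) (2,1) (5,5) (6,3) (3,4) (0,6) (1,0)
row 2: (2,4) (3,3) (1,6) (5,0) (6,5) (4,1) (0,2)
row 3: (3,5) (6,0) (0,1) (1,2) (5,6) (2,3) (4,4)
row 4: (5,1) (1,4) (2,0) (4,5) (0,3) (6,2) (3,6)
row 5: (1,3) (0,5) (3,2) (2,6) (4,0) (5,4) (6,1)
row 6: (6,6) (5,2) (4,3) (0,4) (1,1) (3,0) (2,5)
Orthogonality requires all 49 pairs distinct.
Check by first coordinate: for each symbol s of L1, list the L2 entries in the n cells where L1 = s; they must all differ.
  L1 = 0: L2 entries (in reading order) 0, 6, 2, 1, 3, 5, 4 — all 7 distinct ✓
  L1 = 1: L2 entries (in reading order) 5, 0, 6, 2, 4, 3, 1 — all 7 distinct ✓
  L1 = 2: L2 entries (in reading order) 2, 1, 4, 3, 0, 6, 5 — all 7 distinct ✓
  L1 = 3: L2 entries (in reading order) 1, 4, 3, 5, 6, 2, 0 — all 7 distinct ✓
  L1 = 4: L2 entries (in reading order) 6, 2, 1, 4, 5, 0, 3 — all 7 distinct ✓
  L1 = 5: L2 entries (in reading order) 3, 5, 0, 6, 1, 4, 2 — all 7 distinct ✓
  L1 = 6: L2 entries (in reading order) 4, 3, 5, 0, 2, 1, 6 — all 7 distinct ✓
Every symbol of L1 meets every symbol of L2 exactly once, so all 49 pairs are distinct (49 of 49).
Conclusion: YES.

YES


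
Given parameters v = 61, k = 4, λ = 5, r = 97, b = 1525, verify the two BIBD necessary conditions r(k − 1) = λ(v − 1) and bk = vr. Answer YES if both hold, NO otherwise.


Condition (i): r(k − 1) = 97·3 = 291; λ(v − 1) = 5·60 = 300. Match? NO.
Condition (ii): bk = 1525·4 = 6100; vr = 61·97 = 5917. Match? NO.
Both conditions hold? NO.

NO


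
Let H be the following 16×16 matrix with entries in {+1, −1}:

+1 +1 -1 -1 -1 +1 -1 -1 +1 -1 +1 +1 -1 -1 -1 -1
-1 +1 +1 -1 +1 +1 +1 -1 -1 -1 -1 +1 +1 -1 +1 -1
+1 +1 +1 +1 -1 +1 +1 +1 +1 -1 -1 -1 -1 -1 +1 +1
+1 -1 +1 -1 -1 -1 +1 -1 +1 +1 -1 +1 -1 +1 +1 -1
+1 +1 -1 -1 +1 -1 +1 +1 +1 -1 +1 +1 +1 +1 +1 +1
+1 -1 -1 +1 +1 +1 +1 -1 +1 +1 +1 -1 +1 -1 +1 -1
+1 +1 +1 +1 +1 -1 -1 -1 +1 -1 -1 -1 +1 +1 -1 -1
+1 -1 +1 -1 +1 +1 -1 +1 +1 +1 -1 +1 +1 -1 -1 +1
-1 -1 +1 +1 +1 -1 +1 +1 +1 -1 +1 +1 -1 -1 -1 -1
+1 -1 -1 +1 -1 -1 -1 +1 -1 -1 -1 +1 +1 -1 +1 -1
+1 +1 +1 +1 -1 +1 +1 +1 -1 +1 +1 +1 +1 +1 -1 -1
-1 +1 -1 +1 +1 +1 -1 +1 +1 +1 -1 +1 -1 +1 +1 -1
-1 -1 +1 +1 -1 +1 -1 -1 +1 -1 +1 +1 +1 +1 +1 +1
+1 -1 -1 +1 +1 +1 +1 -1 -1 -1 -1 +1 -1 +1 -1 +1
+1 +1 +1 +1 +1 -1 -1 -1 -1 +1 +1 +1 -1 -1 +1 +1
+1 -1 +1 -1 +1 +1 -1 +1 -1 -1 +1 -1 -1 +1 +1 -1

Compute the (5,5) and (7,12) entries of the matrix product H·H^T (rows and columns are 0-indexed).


Row 5 of H: [1, -1, -1, 1, 1, 1, 1, -1, 1, 1, 1, -1, 1, -1, 1, -1].
Row 7 of H: [1, -1, 1, -1, 1, 1, -1, 1, 1, 1, -1, 1, 1, -1, -1, 1].
Row 12 of H: [-1, -1, 1, 1, -1, 1, -1, -1, 1, -1, 1, 1, 1, 1, 1, 1].
(H·H^T)[5][5] = Σ_j H[5][j]·H[5][j] = (1)² + (-1)² + (-1)² + (1)² + (1)² + (1)² + (1)² + (-1)² + (1)² + (1)² + (1)² + (-1)² + (1)² + (-1)² + (1)² + (-1)² = 1 + 1 + 1 + 1 + 1 + 1 + 1 + 1 + 1 + 1 + 1 + 1 + 1 + 1 + 1 + 1 = 16.
(H·H^T)[7][12] = Σ_j H[7][j]·H[12][j] = (1)·(-1) + (-1)·(-1) + (1)·(1) + (-1)·(1) + (1)·(-1) + (1)·(1) + (-1)·(-1) + (1)·(-1) + (1)·(1) + (1)·(-1) + (-1)·(1) + (1)·(1) + (1)·(1) + (-1)·(1) + (-1)·(1) + (1)·(1) = -1 + 1 + 1 + -1 + -1 + 1 + 1 + -1 + 1 + -1 + -1 + 1 + 1 + -1 + -1 + 1 = 0.
So rows 7 and 12 are orthogonal; the diagonal entry equals n = 16.

(5,5) entry = 16; (7,12) entry = 0.
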